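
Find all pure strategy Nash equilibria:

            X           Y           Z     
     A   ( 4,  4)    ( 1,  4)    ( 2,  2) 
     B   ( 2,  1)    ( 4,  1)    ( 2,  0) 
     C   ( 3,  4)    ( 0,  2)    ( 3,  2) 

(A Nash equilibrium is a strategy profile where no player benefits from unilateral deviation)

Nash equilibrium: (A, X), (B, Y)

Work:
Best responses:
  P1 vs X: payoffs [4, 2, 3] → best response A (payoff 4)
  P1 vs Y: payoffs [1, 4, 0] → best response B (payoff 4)
  P1 vs Z: payoffs [2, 2, 3] → best response C (payoff 3)
  P2 vs A: payoffs [4, 4, 2] → best response X/Y (payoff 4)
  P2 vs B: payoffs [1, 1, 0] → best response X/Y (payoff 1)
  P2 vs C: payoffs [4, 2, 2] → best response X (payoff 4)
Mutual best responses: (A,X), (B,Y) → Nash equilibria.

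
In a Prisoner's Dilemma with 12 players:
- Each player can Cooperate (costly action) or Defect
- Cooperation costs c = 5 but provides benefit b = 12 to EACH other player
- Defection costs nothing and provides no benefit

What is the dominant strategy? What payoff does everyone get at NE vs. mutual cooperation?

Dominant: Defect; NE payoff = 0; Coop payoff = 127

Work:
Defect dominates (saves cost c = 5, benefit to others is external)
NE: All defect → everyone gets 0
If all cooperate: each receives (11)×12 - 5 = 127
Social dilemma: 127 > 0 but NE gives 0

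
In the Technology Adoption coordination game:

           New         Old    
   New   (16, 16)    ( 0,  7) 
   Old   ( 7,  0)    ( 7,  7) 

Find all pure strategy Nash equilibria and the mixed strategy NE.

Pure NE: (New, New) and (Old, Old); Mixed NE: p = 0.4375, q = 0.4375

Work:
Check pure NE:
(New, New): (16, 16) - no unilateral deviation beneficial
(Old, Old): (7, 7) - no unilateral deviation beneficial
Mixed NE: P1 plays New with p = 0.4375, P2 plays New with q = 0.4375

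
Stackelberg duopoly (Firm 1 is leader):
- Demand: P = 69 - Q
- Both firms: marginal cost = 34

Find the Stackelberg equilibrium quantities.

q₁* (leader) = 17.5, q₂* (follower) = 8.75

Work:
Follower's reaction: q₂ = (a - c - q₁)/2
Leader substitutes: π₁ = q₁·(a - q₁ - (a-c-q₁)/2 - c)
FOC: q₁* = (69 - 34)/2 = 17.50
Then: q₂* = (69 - 34 - 17.5)/2 = 8.75
Leader has first-mover advantage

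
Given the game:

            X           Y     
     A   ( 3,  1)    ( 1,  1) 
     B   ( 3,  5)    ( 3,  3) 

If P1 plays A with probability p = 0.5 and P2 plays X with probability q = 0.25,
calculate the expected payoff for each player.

E[P1] = 2.25, E[P2] = 2.25

Work:
E[P1] = p·q·π₁(A,X) + p·(1-q)·π₁(A,Y) + (1-p)·q·π₁(B,X) + (1-p)·(1-q)·π₁(B,Y)
= 0.5·0.25·3 + 0.5·0.75·1 + 0.5·0.25·3 + 0.5·0.75·3
= 2.25

E[P2] = 2.25 (similar calculation)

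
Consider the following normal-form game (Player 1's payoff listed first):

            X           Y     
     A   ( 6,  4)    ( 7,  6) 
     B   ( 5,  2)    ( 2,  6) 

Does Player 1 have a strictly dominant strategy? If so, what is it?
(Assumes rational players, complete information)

Yes, Player 1's strictly dominant strategy is A

Work:
A strategy strictly dominates another if it gives a strictly higher payoff against every opponent action. Compare each pair of P1's strategies column-by-column:
  A vs B: [6 vs 5, 7 vs 2] → A strictly dominates B
  B vs A: [5 vs 6, 2 vs 7] → B does not strictly dominate A (column X: 5 ≤ 6)
A strictly dominates every other strategy → strictly dominant.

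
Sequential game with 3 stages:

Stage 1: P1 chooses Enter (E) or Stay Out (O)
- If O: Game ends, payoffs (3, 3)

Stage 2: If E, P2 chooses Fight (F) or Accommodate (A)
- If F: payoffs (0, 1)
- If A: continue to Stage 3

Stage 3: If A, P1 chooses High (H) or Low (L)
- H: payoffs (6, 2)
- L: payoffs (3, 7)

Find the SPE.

SPE: (E, A, H); Outcome (6, 2)

Work:
Stage 3: P1 chooses H (6 vs 3)
Stage 2: P2: F->1, A->2 (anticipating H). Choose A
Stage 1: P1: O->3, E->6 (anticipating A, H). Choose E
SPE path: E -> A -> H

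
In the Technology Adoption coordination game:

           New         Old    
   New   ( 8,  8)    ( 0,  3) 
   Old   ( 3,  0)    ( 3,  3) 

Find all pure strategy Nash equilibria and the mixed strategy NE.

Pure NE: (New, New) and (Old, Old); Mixed NE: p = 0.375, q = 0.375

Work:
Check pure NE:
(New, New): (8, 8) - no unilateral deviation beneficial
(Old, Old): (3, 3) - no unilateral deviation beneficial
Mixed NE: P1 plays New with p = 0.375, P2 plays New with q = 0.375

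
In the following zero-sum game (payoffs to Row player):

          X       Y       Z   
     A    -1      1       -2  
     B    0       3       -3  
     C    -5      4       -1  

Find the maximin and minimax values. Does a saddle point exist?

Maximin = -2, Minimax = -1, Saddle: False

Work:
Row minimums: [-2, -3, -5] → maximin = -2
Column maximums: [0, 4, -1] → minimax = -1
No saddle point (maximin ≠ minimax). Mixed strategy needed.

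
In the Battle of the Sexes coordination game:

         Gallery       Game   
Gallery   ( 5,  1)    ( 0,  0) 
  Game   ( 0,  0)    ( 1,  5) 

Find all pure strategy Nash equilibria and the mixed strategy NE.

Pure NE: (Gallery, Gallery) and (Game, Game); Mixed NE: p = 0.8333, q = 0.1667

Work:
Check pure NE:
(Gallery, Gallery): (5, 1) - no unilateral deviation beneficial
(Game, Game): (1, 5) - no unilateral deviation beneficial
Mixed NE: P1 plays Gallery with p = 0.8333, P2 plays Gallery with q = 0.1667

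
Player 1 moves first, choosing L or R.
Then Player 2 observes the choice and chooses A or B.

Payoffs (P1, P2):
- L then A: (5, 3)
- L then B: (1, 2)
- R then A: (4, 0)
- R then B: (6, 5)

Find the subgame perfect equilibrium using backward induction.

P1 plays R, P2 plays A after L and B after R; Payoff (6, 5)

Work:
Backward induction:
After L: P2 chooses A → P1 gets 5
After R: P2 chooses B → P1 gets 6
P1 chooses R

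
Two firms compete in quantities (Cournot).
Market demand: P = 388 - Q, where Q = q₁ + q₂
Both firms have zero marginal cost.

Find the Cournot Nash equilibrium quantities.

q₁* = q₂* = 129.33; P* = 129.33

Work:
Profit: π_i = P·q_i = (a - q_i - q_j)·q_i
FOC: ∂π_i/∂q_i = a - 2q_i - q_j = 0
Reaction function: q_i = (388 - q_j)/2
Symmetry: q* = 388/3 = 129.33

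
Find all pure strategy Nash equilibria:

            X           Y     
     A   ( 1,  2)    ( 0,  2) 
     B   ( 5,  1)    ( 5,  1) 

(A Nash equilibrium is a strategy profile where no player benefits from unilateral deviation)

Nash equilibrium: (B, X), (B, Y)

Work:
Best responses:
  P1 vs X: payoffs [1, 5] → best response B (payoff 5)
  P1 vs Y: payoffs [0, 5] → best response B (payoff 5)
  P2 vs A: payoffs [2, 2] → best response X/Y (payoff 2)
  P2 vs B: payoffs [1, 1] → best response X/Y (payoff 1)
Mutual best responses: (B,X), (B,Y) → Nash equilibria.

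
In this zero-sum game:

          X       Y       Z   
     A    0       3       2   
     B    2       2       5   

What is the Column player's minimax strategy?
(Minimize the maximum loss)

Column should play X, value = 2

Work:
Column player minimizes Row's maximum payoff:
Column X: max payoff to Row = 2
Column Y: max payoff to Row = 3
Column Z: max payoff to Row = 5
Minimum is 2, achieved by column X.
Minimax strategy: X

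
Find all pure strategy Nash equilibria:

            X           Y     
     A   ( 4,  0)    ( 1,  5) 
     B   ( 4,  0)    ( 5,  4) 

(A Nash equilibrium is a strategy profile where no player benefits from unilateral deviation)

Nash equilibrium: (B, Y)

Work:
Best responses:
  P1 vs X: payoffs [4, 4] → best response A/B (payoff 4)
  P1 vs Y: payoffs [1, 5] → best response B (payoff 5)
  P2 vs A: payoffs [0, 5] → best response Y (payoff 5)
  P2 vs B: payoffs [0, 4] → best response Y (payoff 4)
Mutual best responses: (B,Y) → Nash equilibria.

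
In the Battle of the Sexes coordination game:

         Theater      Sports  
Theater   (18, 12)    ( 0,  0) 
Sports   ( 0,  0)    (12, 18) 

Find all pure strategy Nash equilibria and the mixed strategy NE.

Pure NE: (Theater, Theater) and (Sports, Sports); Mixed NE: p = 0.6, q = 0.4

Work:
Check pure NE:
(Theater, Theater): (18, 12) - no unilateral deviation beneficial
(Sports, Sports): (12, 18) - no unilateral deviation beneficial
Mixed NE: P1 plays Theater with p = 0.6, P2 plays Theater with q = 0.4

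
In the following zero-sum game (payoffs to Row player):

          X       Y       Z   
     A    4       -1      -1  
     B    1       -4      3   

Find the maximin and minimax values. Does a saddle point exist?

Maximin = -1, Minimax = -1, Saddle: True

Work:
Row minimums: [-1, -4] → maximin = -1
Column maximums: [4, -1, 3] → minimax = -1
Saddle point exists! Game value = -1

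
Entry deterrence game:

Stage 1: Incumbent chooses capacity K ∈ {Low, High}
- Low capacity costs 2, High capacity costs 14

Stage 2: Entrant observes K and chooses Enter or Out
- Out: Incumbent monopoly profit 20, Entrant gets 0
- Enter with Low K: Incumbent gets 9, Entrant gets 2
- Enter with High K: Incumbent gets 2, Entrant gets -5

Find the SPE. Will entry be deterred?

SPE: (Low, Enter|Low, Out|High); Entry not deterred. Incumbent net profit = 7, Entrant gets 2

Work:
After Low K: Entrant enters (2 > 0)
After High K: Entrant stays out (-5 < 0)
Incumbent: Low → 9−2=7, High → 20−14=6
Incumbent chooses Low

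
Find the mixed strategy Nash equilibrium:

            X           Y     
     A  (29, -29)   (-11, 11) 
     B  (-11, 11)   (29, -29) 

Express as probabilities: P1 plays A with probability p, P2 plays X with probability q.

p = 0.5, q = 0.5

Work:
Find probabilities that make opponent indifferent:
P2 chooses q to make P1 indifferent between A and B
P1 chooses p to make P2 indifferent between X and Y
Mixed NE: P1 plays (A: 0.5, B: 0.5), P2 plays (X: 0.5, Y: 0.5)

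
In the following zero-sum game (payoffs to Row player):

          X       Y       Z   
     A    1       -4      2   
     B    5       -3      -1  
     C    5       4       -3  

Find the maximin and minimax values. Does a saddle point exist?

Maximin = -3, Minimax = 2, Saddle: False

Work:
Row minimums: [-4, -3, -3] → maximin = -3
Column maximums: [5, 4, 2] → minimax = 2
No saddle point (maximin ≠ minimax). Mixed strategy needed.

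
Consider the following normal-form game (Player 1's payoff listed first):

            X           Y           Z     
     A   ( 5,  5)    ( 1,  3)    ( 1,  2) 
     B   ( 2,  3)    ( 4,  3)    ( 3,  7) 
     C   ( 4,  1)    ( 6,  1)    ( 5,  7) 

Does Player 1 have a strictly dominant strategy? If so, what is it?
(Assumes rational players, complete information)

No strictly dominant strategy exists for Player 1

Work:
A strategy strictly dominates another if it gives a strictly higher payoff against every opponent action. Compare each pair of P1's strategies column-by-column:
  A vs B: [5 vs 2, 1 vs 4, 1 vs 3] → A does not strictly dominate B (column Y: 1 ≤ 4)
  A vs C: [5 vs 4, 1 vs 6, 1 vs 5] → A does not strictly dominate C (column Y: 1 ≤ 6)
  B vs A: [2 vs 5, 4 vs 1, 3 vs 1] → B does not strictly dominate A (column X: 2 ≤ 5)
  B vs C: [2 vs 4, 4 vs 6, 3 vs 5] → B does not strictly dominate C (column X: 2 ≤ 4)
  C vs A: [4 vs 5, 6 vs 1, 5 vs 1] → C does not strictly dominate A (column X: 4 ≤ 5)
  C vs B: [4 vs 2, 6 vs 4, 5 vs 3] → C strictly dominates B
No single strategy strictly dominates all others → no strictly dominant strategy.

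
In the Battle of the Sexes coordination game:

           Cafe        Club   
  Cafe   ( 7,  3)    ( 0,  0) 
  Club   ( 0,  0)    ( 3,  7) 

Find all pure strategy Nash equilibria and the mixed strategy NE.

Pure NE: (Cafe, Cafe) and (Club, Club); Mixed NE: p = 0.7, q = 0.3

Work:
Check pure NE:
(Cafe, Cafe): (7, 3) - no unilateral deviation beneficial
(Club, Club): (3, 7) - no unilateral deviation beneficial
Mixed NE: P1 plays Cafe with p = 0.7, P2 plays Cafe with q = 0.3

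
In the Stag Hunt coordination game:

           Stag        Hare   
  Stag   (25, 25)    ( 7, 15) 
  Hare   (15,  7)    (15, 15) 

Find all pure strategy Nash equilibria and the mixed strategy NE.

Pure NE: (Stag, Stag) and (Hare, Hare); Mixed NE: p = 0.4444, q = 0.4444

Work:
Check pure NE:
(Stag, Stag): (25, 25) - no unilateral deviation beneficial
(Hare, Hare): (15, 15) - no unilateral deviation beneficial
Mixed NE: P1 plays Stag with p = 0.4444, P2 plays Stag with q = 0.4444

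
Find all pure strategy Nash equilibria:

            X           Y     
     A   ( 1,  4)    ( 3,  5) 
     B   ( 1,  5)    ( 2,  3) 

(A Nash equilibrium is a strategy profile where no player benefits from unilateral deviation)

Nash equilibrium: (A, Y), (B, X)

Work:
Best responses:
  P1 vs X: payoffs [1, 1] → best response A/B (payoff 1)
  P1 vs Y: payoffs [3, 2] → best response A (payoff 3)
  P2 vs A: payoffs [4, 5] → best response Y (payoff 5)
  P2 vs B: payoffs [5, 3] → best response X (payoff 5)
Mutual best responses: (A,Y), (B,X) → Nash equilibria.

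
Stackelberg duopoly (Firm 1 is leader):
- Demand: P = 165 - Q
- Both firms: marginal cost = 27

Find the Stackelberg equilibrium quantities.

q₁* (leader) = 69.0, q₂* (follower) = 34.5

Work:
Follower's reaction: q₂ = (a - c - q₁)/2
Leader substitutes: π₁ = q₁·(a - q₁ - (a-c-q₁)/2 - c)
FOC: q₁* = (165 - 27)/2 = 69.00
Then: q₂* = (165 - 27 - 69.0)/2 = 34.50
Leader has first-mover advantage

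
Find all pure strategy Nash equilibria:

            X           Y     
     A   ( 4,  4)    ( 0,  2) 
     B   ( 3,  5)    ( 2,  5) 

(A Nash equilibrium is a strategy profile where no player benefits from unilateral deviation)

Nash equilibrium: (A, X), (B, Y)

Work:
Best responses:
  P1 vs X: payoffs [4, 3] → best response A (payoff 4)
  P1 vs Y: payoffs [0, 2] → best response B (payoff 2)
  P2 vs A: payoffs [4, 2] → best response X (payoff 4)
  P2 vs B: payoffs [5, 5] → best response X/Y (payoff 5)
Mutual best responses: (A,X), (B,Y) → Nash equilibria.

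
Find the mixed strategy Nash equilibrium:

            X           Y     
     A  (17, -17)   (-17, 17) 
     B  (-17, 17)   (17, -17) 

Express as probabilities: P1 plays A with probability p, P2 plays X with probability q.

p = 0.5, q = 0.5

Work:
Find probabilities that make opponent indifferent:
P2 chooses q to make P1 indifferent between A and B
P1 chooses p to make P2 indifferent between X and Y
Mixed NE: P1 plays (A: 0.5, B: 0.5), P2 plays (X: 0.5, Y: 0.5)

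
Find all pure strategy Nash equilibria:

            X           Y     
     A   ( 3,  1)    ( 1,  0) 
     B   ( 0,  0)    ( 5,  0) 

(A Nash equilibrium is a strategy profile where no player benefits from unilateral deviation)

Nash equilibrium: (A, X), (B, Y)

Work:
Best responses:
  P1 vs X: payoffs [3, 0] → best response A (payoff 3)
  P1 vs Y: payoffs [1, 5] → best response B (payoff 5)
  P2 vs A: payoffs [1, 0] → best response X (payoff 1)
  P2 vs B: payoffs [0, 0] → best response X/Y (payoff 0)
Mutual best responses: (A,X), (B,Y) → Nash equilibria.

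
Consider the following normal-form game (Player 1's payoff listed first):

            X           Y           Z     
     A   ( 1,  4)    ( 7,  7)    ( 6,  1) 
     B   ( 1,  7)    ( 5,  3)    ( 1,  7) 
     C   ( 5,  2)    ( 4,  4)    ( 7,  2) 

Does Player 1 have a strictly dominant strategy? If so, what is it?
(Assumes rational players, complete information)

No strictly dominant strategy exists for Player 1

Work:
A strategy strictly dominates another if it gives a strictly higher payoff against every opponent action. Compare each pair of P1's strategies column-by-column:
  A vs B: [1 vs 1, 7 vs 5, 6 vs 1] → A does not strictly dominate B (column X: 1 ≤ 1)
  A vs C: [1 vs 5, 7 vs 4, 6 vs 7] → A does not strictly dominate C (column X: 1 ≤ 5)
  B vs A: [1 vs 1, 5 vs 7, 1 vs 6] → B does not strictly dominate A (column X: 1 ≤ 1)
  B vs C: [1 vs 5, 5 vs 4, 1 vs 7] → B does not strictly dominate C (column X: 1 ≤ 5)
  C vs A: [5 vs 1, 4 vs 7, 7 vs 6] → C does not strictly dominate A (column Y: 4 ≤ 7)
  C vs B: [5 vs 1, 4 vs 5, 7 vs 1] → C does not strictly dominate B (column Y: 4 ≤ 5)
No single strategy strictly dominates all others → no strictly dominant strategy.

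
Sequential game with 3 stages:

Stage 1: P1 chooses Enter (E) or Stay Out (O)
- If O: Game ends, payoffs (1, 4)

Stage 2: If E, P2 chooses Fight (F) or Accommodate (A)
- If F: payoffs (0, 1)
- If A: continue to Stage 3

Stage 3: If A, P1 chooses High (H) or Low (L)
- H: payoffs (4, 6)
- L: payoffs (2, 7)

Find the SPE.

SPE: (E, A, H); Outcome (4, 6)

Work:
Stage 3: P1 chooses H (4 vs 2)
Stage 2: P2: F->1, A->6 (anticipating H). Choose A
Stage 1: P1: O->1, E->4 (anticipating A, H). Choose E
SPE path: E -> A -> H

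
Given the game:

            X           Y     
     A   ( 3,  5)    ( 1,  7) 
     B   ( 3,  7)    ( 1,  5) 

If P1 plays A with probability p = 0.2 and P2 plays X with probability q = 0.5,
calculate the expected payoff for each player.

E[P1] = 2.0, E[P2] = 6.0

Work:
E[P1] = p·q·π₁(A,X) + p·(1-q)·π₁(A,Y) + (1-p)·q·π₁(B,X) + (1-p)·(1-q)·π₁(B,Y)
= 0.2·0.5·3 + 0.2·0.5·1 + 0.8·0.5·3 + 0.8·0.5·1
= 2.0

E[P2] = 6.0 (similar calculation)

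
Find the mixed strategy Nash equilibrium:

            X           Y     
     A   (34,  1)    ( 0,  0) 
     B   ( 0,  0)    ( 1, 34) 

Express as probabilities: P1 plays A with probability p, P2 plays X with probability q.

p = 0.9714, q = 0.0286

Work:
Find probabilities that make opponent indifferent:
P2 chooses q to make P1 indifferent between A and B
P1 chooses p to make P2 indifferent between X and Y
Mixed NE: P1 plays (A: 0.9714, B: 0.0286), P2 plays (X: 0.0286, Y: 0.9714)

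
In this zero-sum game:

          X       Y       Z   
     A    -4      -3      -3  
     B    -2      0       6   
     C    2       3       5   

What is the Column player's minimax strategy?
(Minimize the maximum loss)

Column should play X, value = 2

Work:
Column player minimizes Row's maximum payoff:
Column X: max payoff to Row = 2
Column Y: max payoff to Row = 3
Column Z: max payoff to Row = 6
Minimum is 2, achieved by column X.
Minimax strategy: X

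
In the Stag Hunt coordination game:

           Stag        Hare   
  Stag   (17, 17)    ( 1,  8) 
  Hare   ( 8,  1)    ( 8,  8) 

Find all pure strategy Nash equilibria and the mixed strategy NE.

Pure NE: (Stag, Stag) and (Hare, Hare); Mixed NE: p = 0.4375, q = 0.4375

Work:
Check pure NE:
(Stag, Stag): (17, 17) - no unilateral deviation beneficial
(Hare, Hare): (8, 8) - no unilateral deviation beneficial
Mixed NE: P1 plays Stag with p = 0.4375, P2 plays Stag with q = 0.4375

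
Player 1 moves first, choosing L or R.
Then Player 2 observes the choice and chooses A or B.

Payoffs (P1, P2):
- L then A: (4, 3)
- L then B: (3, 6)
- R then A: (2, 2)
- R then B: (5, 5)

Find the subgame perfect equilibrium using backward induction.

P1 plays R, P2 plays B after L and B after R; Payoff (5, 5)

Work:
Backward induction:
After L: P2 chooses B → P1 gets 3
After R: P2 chooses B → P1 gets 5
P1 chooses R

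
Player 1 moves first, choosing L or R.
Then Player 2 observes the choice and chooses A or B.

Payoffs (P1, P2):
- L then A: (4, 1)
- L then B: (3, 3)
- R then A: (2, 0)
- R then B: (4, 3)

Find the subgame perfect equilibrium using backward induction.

P1 plays R, P2 plays B after L and B after R; Payoff (4, 3)

Work:
Backward induction:
After L: P2 chooses B → P1 gets 3
After R: P2 chooses B → P1 gets 4
P1 chooses R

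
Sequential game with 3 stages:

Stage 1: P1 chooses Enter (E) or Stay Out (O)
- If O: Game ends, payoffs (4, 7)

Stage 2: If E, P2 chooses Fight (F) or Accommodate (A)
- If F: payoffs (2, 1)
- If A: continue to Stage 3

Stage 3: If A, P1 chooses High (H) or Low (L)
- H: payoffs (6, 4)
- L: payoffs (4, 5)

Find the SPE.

SPE: (E, A, H); Outcome (6, 4)

Work:
Stage 3: P1 chooses H (6 vs 4)
Stage 2: P2: F->1, A->4 (anticipating H). Choose A
Stage 1: P1: O->4, E->6 (anticipating A, H). Choose E
SPE path: E -> A -> H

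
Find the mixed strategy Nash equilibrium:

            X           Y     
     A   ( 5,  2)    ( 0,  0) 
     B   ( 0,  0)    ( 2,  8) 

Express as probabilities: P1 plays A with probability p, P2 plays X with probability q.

p = 0.8, q = 0.2857

Work:
Find probabilities that make opponent indifferent:
P2 chooses q to make P1 indifferent between A and B
P1 chooses p to make P2 indifferent between X and Y
Mixed NE: P1 plays (A: 0.8, B: 0.2), P2 plays (X: 0.2857, Y: 0.7143)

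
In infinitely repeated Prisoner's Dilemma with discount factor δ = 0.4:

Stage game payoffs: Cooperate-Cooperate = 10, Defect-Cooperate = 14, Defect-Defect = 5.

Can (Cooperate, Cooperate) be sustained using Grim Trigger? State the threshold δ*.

δ* = 0.4444; since δ = 0.4 < 0.4444, cooperation cannot be sustained

Work:
For Grim Trigger:
Cooperate forever: 10/(1-δ)
Defect then punished: 14 + 5·δ/(1-δ)
Need: 10/(1-δ) ≥ 14 + 5·δ/(1-δ)
Solving: δ ≥ (T-R)/(T-P) = (14-10)/(14-5) = 0.4444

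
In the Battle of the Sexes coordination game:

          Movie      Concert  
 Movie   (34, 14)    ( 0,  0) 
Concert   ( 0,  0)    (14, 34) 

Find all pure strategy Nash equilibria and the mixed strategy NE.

Pure NE: (Movie, Movie) and (Concert, Concert); Mixed NE: p = 0.7083, q = 0.2917

Work:
Check pure NE:
(Movie, Movie): (34, 14) - no unilateral deviation beneficial
(Concert, Concert): (14, 34) - no unilateral deviation beneficial
Mixed NE: P1 plays Movie with p = 0.7083, P2 plays Movie with q = 0.2917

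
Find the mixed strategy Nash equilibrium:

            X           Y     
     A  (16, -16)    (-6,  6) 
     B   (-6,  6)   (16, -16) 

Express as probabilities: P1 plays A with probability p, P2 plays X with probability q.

p = 0.5, q = 0.5

Work:
Find probabilities that make opponent indifferent:
P2 chooses q to make P1 indifferent between A and B
P1 chooses p to make P2 indifferent between X and Y
Mixed NE: P1 plays (A: 0.5, B: 0.5), P2 plays (X: 0.5, Y: 0.5)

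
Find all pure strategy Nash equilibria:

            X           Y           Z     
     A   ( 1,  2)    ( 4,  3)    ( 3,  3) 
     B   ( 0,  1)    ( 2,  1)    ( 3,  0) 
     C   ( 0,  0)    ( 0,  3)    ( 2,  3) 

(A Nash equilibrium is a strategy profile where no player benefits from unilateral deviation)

Nash equilibrium: (A, Y), (A, Z)

Work:
Best responses:
  P1 vs X: payoffs [1, 0, 0] → best response A (payoff 1)
  P1 vs Y: payoffs [4, 2, 0] → best response A (payoff 4)
  P1 vs Z: payoffs [3, 3, 2] → best response A/B (payoff 3)
  P2 vs A: payoffs [2, 3, 3] → best response Y/Z (payoff 3)
  P2 vs B: payoffs [1, 1, 0] → best response X/Y (payoff 1)
  P2 vs C: payoffs [0, 3, 3] → best response Y/Z (payoff 3)
Mutual best responses: (A,Y), (A,Z) → Nash equilibria.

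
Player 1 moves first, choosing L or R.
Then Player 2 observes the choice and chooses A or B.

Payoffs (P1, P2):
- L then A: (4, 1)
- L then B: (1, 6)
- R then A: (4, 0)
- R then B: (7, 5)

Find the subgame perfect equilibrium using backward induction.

P1 plays R, P2 plays B after L and B after R; Payoff (7, 5)

Work:
Backward induction:
After L: P2 chooses B → P1 gets 1
After R: P2 chooses B → P1 gets 7
P1 chooses R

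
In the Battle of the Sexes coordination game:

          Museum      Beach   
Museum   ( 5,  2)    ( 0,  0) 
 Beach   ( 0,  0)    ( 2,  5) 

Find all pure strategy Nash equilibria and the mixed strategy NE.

Pure NE: (Museum, Museum) and (Beach, Beach); Mixed NE: p = 0.7143, q = 0.2857

Work:
Check pure NE:
(Museum, Museum): (5, 2) - no unilateral deviation beneficial
(Beach, Beach): (2, 5) - no unilateral deviation beneficial
Mixed NE: P1 plays Museum with p = 0.7143, P2 plays Museum with q = 0.2857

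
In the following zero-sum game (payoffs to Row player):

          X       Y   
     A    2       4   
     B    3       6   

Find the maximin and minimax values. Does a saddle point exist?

Maximin = 3, Minimax = 3, Saddle: True

Work:
Row minimums: [2, 3] → maximin = 3
Column maximums: [3, 6] → minimax = 3
Saddle point exists! Game value = 3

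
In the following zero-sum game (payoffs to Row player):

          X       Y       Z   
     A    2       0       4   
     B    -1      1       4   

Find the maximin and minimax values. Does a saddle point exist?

Maximin = 0, Minimax = 1, Saddle: False

Work:
Row minimums: [0, -1] → maximin = 0
Column maximums: [2, 1, 4] → minimax = 1
No saddle point (maximin ≠ minimax). Mixed strategy needed.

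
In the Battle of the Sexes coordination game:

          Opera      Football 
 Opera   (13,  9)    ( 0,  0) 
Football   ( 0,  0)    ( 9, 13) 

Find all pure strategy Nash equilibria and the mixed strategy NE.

Pure NE: (Opera, Opera) and (Football, Football); Mixed NE: p = 0.5909, q = 0.4091

Work:
Check pure NE:
(Opera, Opera): (13, 9) - no unilateral deviation beneficial
(Football, Football): (9, 13) - no unilateral deviation beneficial
Mixed NE: P1 plays Opera with p = 0.5909, P2 plays Opera with q = 0.4091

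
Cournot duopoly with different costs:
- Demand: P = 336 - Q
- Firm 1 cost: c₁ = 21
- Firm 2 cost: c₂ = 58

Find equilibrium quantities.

q₁* = 117.33, q₂* = 80.33

Work:
Reaction: q₁ = (336 - 21 - q₂)/2
Reaction: q₂ = (336 - 58 - q₁)/2
Solve simultaneously:
q₁* = (336 - 2×21 + 58)/3 = 117.33
q₂* = (336 - 2×58 + 21)/3 = 80.33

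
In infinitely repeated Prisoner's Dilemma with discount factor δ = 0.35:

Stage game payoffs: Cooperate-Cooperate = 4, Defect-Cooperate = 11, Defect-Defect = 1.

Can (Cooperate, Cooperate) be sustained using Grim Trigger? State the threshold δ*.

δ* = 0.7; since δ = 0.35 < 0.7, cooperation cannot be sustained

Work:
For Grim Trigger:
Cooperate forever: 4/(1-δ)
Defect then punished: 11 + 1·δ/(1-δ)
Need: 4/(1-δ) ≥ 11 + 1·δ/(1-δ)
Solving: δ ≥ (T-R)/(T-P) = (11-4)/(11-1) = 0.7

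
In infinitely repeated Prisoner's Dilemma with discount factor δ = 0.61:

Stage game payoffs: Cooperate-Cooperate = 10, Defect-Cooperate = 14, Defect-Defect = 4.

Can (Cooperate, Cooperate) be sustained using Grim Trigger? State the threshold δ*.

δ* = 0.4; since δ = 0.61 ≥ 0.4, cooperation can be sustained

Work:
For Grim Trigger:
Cooperate forever: 10/(1-δ)
Defect then punished: 14 + 4·δ/(1-δ)
Need: 10/(1-δ) ≥ 14 + 4·δ/(1-δ)
Solving: δ ≥ (T-R)/(T-P) = (14-10)/(14-4) = 0.4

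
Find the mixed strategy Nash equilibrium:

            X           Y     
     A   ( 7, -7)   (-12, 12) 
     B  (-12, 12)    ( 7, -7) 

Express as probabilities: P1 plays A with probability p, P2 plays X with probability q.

p = 0.5, q = 0.5

Work:
Find probabilities that make opponent indifferent:
P2 chooses q to make P1 indifferent between A and B
P1 chooses p to make P2 indifferent between X and Y
Mixed NE: P1 plays (A: 0.5, B: 0.5), P2 plays (X: 0.5, Y: 0.5)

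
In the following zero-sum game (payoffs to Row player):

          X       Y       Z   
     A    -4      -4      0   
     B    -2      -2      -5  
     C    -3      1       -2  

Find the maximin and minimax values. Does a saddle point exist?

Maximin = -3, Minimax = -2, Saddle: False

Work:
Row minimums: [-4, -5, -3] → maximin = -3
Column maximums: [-2, 1, 0] → minimax = -2
No saddle point (maximin ≠ minimax). Mixed strategy needed.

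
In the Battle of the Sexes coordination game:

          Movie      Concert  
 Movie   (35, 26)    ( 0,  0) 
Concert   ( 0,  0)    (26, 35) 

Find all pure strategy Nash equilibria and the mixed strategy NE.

Pure NE: (Movie, Movie) and (Concert, Concert); Mixed NE: p = 0.5738, q = 0.4262

Work:
Check pure NE:
(Movie, Movie): (35, 26) - no unilateral deviation beneficial
(Concert, Concert): (26, 35) - no unilateral deviation beneficial
Mixed NE: P1 plays Movie with p = 0.5738, P2 plays Movie with q = 0.4262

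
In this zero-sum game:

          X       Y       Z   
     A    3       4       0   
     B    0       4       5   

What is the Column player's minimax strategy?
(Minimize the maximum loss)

Column should play X, value = 3

Work:
Column player minimizes Row's maximum payoff:
Column X: max payoff to Row = 3
Column Y: max payoff to Row = 4
Column Z: max payoff to Row = 5
Minimum is 3, achieved by column X.
Minimax strategy: X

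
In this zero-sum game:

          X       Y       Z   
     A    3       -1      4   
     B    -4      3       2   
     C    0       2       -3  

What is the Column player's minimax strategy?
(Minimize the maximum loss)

Column should play X or Y (all achieve the minimum), value = 3

Work:
Column player minimizes Row's maximum payoff:
Column X: max payoff to Row = 3
Column Y: max payoff to Row = 3
Column Z: max payoff to Row = 4
Minimum is 3, achieved by columns X, Y (tied).
Each of X or Y is a minimax strategy.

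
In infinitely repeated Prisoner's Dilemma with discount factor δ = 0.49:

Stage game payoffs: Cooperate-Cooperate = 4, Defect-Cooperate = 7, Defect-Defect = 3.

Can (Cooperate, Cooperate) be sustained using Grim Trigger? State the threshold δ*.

δ* = 0.75; since δ = 0.49 < 0.75, cooperation cannot be sustained

Work:
For Grim Trigger:
Cooperate forever: 4/(1-δ)
Defect then punished: 7 + 3·δ/(1-δ)
Need: 4/(1-δ) ≥ 7 + 3·δ/(1-δ)
Solving: δ ≥ (T-R)/(T-P) = (7-4)/(7-3) = 0.75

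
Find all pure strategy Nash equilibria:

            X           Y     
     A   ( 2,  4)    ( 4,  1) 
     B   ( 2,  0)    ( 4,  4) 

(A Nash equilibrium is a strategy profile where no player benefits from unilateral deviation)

Nash equilibrium: (A, X), (B, Y)

Work:
Best responses:
  P1 vs X: payoffs [2, 2] → best response A/B (payoff 2)
  P1 vs Y: payoffs [4, 4] → best response A/B (payoff 4)
  P2 vs A: payoffs [4, 1] → best response X (payoff 4)
  P2 vs B: payoffs [0, 4] → best response Y (payoff 4)
Mutual best responses: (A,X), (B,Y) → Nash equilibria.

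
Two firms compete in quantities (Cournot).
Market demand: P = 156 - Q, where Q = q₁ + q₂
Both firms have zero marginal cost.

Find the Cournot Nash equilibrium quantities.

q₁* = q₂* = 52.0; P* = 52.0

Work:
Profit: π_i = P·q_i = (a - q_i - q_j)·q_i
FOC: ∂π_i/∂q_i = a - 2q_i - q_j = 0
Reaction function: q_i = (156 - q_j)/2
Symmetry: q* = 156/3 = 52.0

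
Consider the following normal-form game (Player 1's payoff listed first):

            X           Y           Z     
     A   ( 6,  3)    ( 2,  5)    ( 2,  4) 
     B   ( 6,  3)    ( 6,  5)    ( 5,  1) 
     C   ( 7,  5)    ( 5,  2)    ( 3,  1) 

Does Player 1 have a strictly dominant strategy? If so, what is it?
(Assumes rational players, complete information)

No strictly dominant strategy exists for Player 1

Work:
A strategy strictly dominates another if it gives a strictly higher payoff against every opponent action. Compare each pair of P1's strategies column-by-column:
  A vs B: [6 vs 6, 2 vs 6, 2 vs 5] → A does not strictly dominate B (column X: 6 ≤ 6)
  A vs C: [6 vs 7, 2 vs 5, 2 vs 3] → A does not strictly dominate C (column X: 6 ≤ 7)
  B vs A: [6 vs 6, 6 vs 2, 5 vs 2] → B does not strictly dominate A (column X: 6 ≤ 6)
  B vs C: [6 vs 7, 6 vs 5, 5 vs 3] → B does not strictly dominate C (column X: 6 ≤ 7)
  C vs A: [7 vs 6, 5 vs 2, 3 vs 2] → C strictly dominates A
  C vs B: [7 vs 6, 5 vs 6, 3 vs 5] → C does not strictly dominate B (column Y: 5 ≤ 6)
No single strategy strictly dominates all others → no strictly dominant strategy.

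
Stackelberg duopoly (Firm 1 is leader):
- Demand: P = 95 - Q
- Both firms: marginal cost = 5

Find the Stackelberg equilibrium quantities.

q₁* (leader) = 45.0, q₂* (follower) = 22.5

Work:
Follower's reaction: q₂ = (a - c - q₁)/2
Leader substitutes: π₁ = q₁·(a - q₁ - (a-c-q₁)/2 - c)
FOC: q₁* = (95 - 5)/2 = 45.00
Then: q₂* = (95 - 5 - 45.0)/2 = 22.50
Leader has first-mover advantage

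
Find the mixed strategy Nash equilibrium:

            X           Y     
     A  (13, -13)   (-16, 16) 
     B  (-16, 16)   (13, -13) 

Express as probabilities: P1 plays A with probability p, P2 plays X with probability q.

p = 0.5, q = 0.5

Work:
Find probabilities that make opponent indifferent:
P2 chooses q to make P1 indifferent between A and B
P1 chooses p to make P2 indifferent between X and Y
Mixed NE: P1 plays (A: 0.5, B: 0.5), P2 plays (X: 0.5, Y: 0.5)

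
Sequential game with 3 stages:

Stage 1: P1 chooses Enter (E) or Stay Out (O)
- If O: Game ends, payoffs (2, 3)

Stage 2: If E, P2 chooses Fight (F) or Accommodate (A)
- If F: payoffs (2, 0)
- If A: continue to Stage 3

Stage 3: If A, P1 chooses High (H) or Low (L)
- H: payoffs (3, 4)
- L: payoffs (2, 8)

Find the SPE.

SPE: (E, A, H); Outcome (3, 4)

Work:
Stage 3: P1 chooses H (3 vs 2)
Stage 2: P2: F->0, A->4 (anticipating H). Choose A
Stage 1: P1: O->2, E->3 (anticipating A, H). Choose E
SPE path: E -> A -> H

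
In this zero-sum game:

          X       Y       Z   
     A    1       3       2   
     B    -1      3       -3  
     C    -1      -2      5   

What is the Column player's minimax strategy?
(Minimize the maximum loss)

Column should play X, value = 1

Work:
Column player minimizes Row's maximum payoff:
Column X: max payoff to Row = 1
Column Y: max payoff to Row = 3
Column Z: max payoff to Row = 5
Minimum is 1, achieved by column X.
Minimax strategy: X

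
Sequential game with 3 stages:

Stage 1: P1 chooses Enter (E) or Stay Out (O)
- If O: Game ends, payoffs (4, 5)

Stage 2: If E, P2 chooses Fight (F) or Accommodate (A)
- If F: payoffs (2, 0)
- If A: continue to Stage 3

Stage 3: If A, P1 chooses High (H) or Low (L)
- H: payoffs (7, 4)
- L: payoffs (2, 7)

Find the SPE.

SPE: (E, A, H); Outcome (7, 4)

Work:
Stage 3: P1 chooses H (7 vs 2)
Stage 2: P2: F->0, A->4 (anticipating H). Choose A
Stage 1: P1: O->4, E->7 (anticipating A, H). Choose E
SPE path: E -> A -> H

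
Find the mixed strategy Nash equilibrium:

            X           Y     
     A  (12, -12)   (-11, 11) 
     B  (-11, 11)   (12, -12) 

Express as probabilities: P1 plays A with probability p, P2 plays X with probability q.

p = 0.5, q = 0.5

Work:
Find probabilities that make opponent indifferent:
P2 chooses q to make P1 indifferent between A and B
P1 chooses p to make P2 indifferent between X and Y
Mixed NE: P1 plays (A: 0.5, B: 0.5), P2 plays (X: 0.5, Y: 0.5)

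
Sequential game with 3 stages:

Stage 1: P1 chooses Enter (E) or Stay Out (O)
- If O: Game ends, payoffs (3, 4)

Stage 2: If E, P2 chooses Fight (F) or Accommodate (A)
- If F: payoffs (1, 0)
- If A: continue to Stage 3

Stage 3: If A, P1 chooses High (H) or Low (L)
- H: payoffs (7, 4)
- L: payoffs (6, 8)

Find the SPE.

SPE: (E, A, H); Outcome (7, 4)

Work:
Stage 3: P1 chooses H (7 vs 6)
Stage 2: P2: F->0, A->4 (anticipating H). Choose A
Stage 1: P1: O->3, E->7 (anticipating A, H). Choose E
SPE path: E -> A -> H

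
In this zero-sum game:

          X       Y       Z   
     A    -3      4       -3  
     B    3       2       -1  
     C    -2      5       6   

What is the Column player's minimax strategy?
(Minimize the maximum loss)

Column should play X, value = 3

Work:
Column player minimizes Row's maximum payoff:
Column X: max payoff to Row = 3
Column Y: max payoff to Row = 5
Column Z: max payoff to Row = 6
Minimum is 3, achieved by column X.
Minimax strategy: X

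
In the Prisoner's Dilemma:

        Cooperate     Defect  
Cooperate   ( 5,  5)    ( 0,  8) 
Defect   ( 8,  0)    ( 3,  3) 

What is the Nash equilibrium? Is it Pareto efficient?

(Defect, Defect) is NE; not Pareto efficient

Work:
Defect dominates Cooperate for both players:
If P2 cooperates: Defect (8) > Cooperate (5)
If P2 defects: Defect (3) > Cooperate (0)
NE: (Defect, Defect) with payoff (3, 3)
But (Cooperate, Cooperate) = (5, 5) Pareto dominates (3, 3)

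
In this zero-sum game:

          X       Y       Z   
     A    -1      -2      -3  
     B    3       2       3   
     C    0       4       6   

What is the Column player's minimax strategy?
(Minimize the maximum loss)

Column should play X, value = 3

Work:
Column player minimizes Row's maximum payoff:
Column X: max payoff to Row = 3
Column Y: max payoff to Row = 4
Column Z: max payoff to Row = 6
Minimum is 3, achieved by column X.
Minimax strategy: X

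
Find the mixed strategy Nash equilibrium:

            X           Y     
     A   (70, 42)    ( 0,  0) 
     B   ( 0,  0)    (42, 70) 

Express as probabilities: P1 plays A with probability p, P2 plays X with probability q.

p = 0.625, q = 0.375

Work:
Find probabilities that make opponent indifferent:
P2 chooses q to make P1 indifferent between A and B
P1 chooses p to make P2 indifferent between X and Y
Mixed NE: P1 plays (A: 0.625, B: 0.375), P2 plays (X: 0.375, Y: 0.625)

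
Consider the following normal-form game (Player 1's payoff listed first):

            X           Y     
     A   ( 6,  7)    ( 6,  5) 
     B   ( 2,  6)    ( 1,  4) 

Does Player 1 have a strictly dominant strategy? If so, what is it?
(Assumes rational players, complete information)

Yes, Player 1's strictly dominant strategy is A

Work:
A strategy strictly dominates another if it gives a strictly higher payoff against every opponent action. Compare each pair of P1's strategies column-by-column:
  A vs B: [6 vs 2, 6 vs 1] → A strictly dominates B
  B vs A: [2 vs 6, 1 vs 6] → B does not strictly dominate A (column X: 2 ≤ 6)
A strictly dominates every other strategy → strictly dominant.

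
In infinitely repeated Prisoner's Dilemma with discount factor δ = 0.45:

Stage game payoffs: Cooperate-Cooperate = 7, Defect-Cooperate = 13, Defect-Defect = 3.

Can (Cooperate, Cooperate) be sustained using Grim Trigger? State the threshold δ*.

δ* = 0.6; since δ = 0.45 < 0.6, cooperation cannot be sustained

Work:
For Grim Trigger:
Cooperate forever: 7/(1-δ)
Defect then punished: 13 + 3·δ/(1-δ)
Need: 7/(1-δ) ≥ 13 + 3·δ/(1-δ)
Solving: δ ≥ (T-R)/(T-P) = (13-7)/(13-3) = 0.6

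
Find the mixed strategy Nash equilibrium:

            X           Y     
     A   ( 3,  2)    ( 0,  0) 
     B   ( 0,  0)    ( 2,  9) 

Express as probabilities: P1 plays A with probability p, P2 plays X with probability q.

p = 0.8182, q = 0.4

Work:
Find probabilities that make opponent indifferent:
P2 chooses q to make P1 indifferent between A and B
P1 chooses p to make P2 indifferent between X and Y
Mixed NE: P1 plays (A: 0.8182, B: 0.1818), P2 plays (X: 0.4, Y: 0.6)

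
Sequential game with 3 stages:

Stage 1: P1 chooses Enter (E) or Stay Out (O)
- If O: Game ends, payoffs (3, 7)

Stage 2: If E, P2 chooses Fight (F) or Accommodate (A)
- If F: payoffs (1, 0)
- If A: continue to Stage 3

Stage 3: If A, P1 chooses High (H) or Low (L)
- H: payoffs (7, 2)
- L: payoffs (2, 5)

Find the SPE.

SPE: (E, A, H); Outcome (7, 2)

Work:
Stage 3: P1 chooses H (7 vs 2)
Stage 2: P2: F->0, A->2 (anticipating H). Choose A
Stage 1: P1: O->3, E->7 (anticipating A, H). Choose E
SPE path: E -> A -> H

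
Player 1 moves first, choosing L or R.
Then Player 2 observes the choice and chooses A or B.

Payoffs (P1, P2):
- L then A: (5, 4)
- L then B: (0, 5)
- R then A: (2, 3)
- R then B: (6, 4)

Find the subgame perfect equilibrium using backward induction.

P1 plays R, P2 plays B after L and B after R; Payoff (6, 4)

Work:
Backward induction:
After L: P2 chooses B → P1 gets 0
After R: P2 chooses B → P1 gets 6
P1 chooses R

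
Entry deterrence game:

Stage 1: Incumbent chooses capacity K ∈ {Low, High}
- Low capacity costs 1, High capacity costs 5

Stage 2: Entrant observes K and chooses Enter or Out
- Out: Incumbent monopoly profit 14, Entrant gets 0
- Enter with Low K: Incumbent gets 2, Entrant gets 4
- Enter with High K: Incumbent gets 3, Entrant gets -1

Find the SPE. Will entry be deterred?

SPE: (High, Enter|Low, Out|High); Entry deterred. Incumbent net profit = 9

Work:
After Low K: Entrant enters (4 > 0)
After High K: Entrant stays out (-1 < 0)
Incumbent: Low → 2−1=1, High → 14−5=9
Incumbent chooses High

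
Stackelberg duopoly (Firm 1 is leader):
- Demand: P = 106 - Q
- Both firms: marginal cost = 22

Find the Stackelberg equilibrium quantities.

q₁* (leader) = 42.0, q₂* (follower) = 21.0

Work:
Follower's reaction: q₂ = (a - c - q₁)/2
Leader substitutes: π₁ = q₁·(a - q₁ - (a-c-q₁)/2 - c)
FOC: q₁* = (106 - 22)/2 = 42.00
Then: q₂* = (106 - 22 - 42.0)/2 = 21.00
Leader has first-mover advantage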